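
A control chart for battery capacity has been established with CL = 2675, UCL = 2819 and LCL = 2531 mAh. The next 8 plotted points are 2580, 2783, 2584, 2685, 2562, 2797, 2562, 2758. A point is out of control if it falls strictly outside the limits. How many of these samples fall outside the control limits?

All 8 points lie within [2531, 2819].

0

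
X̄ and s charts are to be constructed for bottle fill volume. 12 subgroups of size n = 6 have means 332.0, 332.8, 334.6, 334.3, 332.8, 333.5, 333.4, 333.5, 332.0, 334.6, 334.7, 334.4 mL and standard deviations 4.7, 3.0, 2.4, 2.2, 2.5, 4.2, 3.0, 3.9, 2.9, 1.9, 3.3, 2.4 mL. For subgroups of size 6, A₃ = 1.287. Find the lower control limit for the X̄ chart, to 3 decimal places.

X̄̄ = (332.0 + 332.8 + 334.6 + 334.3 + 332.8 + 333.5 + 333.4 + 333.5 + 332.0 + 334.6 + 334.7 + 334.4) / 12 = 333.5500
s̄ = (4.7 + 3.0 + 2.4 + 2.2 + 2.5 + 4.2 + 3.0 + 3.9 + 2.9 + 1.9 + 3.3 + 2.4) / 12 = 3.0333
LCL = X̄̄ − A₃·s̄ = 333.5500 − 1.287 × 3.0333 = 329.6461

329.646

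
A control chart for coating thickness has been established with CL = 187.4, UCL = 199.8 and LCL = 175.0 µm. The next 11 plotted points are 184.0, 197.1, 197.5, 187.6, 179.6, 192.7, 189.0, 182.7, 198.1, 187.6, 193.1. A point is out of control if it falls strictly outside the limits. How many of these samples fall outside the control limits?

All 11 points lie within [175.0, 199.8].

0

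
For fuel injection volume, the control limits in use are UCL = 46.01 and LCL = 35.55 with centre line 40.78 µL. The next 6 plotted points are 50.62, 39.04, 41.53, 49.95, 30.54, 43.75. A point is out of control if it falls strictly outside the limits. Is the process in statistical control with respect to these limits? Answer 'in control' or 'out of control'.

Compare each point to [35.55, 46.01]: sample 1 = 50.62 > UCL; sample 4 = 49.95 > UCL; sample 5 = 30.54 < LCL.

out of control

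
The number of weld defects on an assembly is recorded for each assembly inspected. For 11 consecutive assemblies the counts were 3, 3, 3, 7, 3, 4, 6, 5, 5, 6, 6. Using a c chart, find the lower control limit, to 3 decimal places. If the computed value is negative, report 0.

c̄ = (3 + 3 + 3 + 7 + 3 + 4 + 6 + 5 + 5 + 6 + 6) / 11 = 51 / 11 = 4.6364
LCL = c̄ − 3√c̄ = 4.6364 − 3 × 2.1532 = -1.8233 → 0 (cannot be negative)

0.000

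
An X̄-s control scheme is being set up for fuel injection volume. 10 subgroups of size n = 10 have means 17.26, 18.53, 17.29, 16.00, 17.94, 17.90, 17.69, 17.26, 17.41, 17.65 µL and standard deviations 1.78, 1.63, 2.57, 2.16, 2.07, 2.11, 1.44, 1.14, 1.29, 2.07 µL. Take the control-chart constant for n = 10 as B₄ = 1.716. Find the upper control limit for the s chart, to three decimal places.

3.133

s̄ = (1.78 + 1.63 + 2.57 + 2.16 + 2.07 + 2.11 + 1.44 + 1.14 + 1.29 + 2.07) / 10 = 1.8260
UCL_s = B₄·s̄ = 1.716 × 1.8260 = 3.1334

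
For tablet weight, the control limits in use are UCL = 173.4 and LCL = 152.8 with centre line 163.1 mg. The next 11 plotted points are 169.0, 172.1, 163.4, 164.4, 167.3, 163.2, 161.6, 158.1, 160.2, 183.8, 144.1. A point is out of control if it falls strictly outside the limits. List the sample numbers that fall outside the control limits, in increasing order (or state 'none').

10, 11

Compare each point to [152.8, 173.4]: sample 10 = 183.8 > UCL; sample 11 = 144.1 < LCL.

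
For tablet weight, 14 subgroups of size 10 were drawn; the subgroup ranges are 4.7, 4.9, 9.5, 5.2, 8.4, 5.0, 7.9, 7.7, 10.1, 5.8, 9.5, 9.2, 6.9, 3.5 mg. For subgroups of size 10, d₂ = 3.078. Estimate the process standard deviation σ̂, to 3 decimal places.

R̄ = (4.7 + 4.9 + 9.5 + 5.2 + 8.4 + 5.0 + 7.9 + 7.7 + 10.1 + 5.8 + 9.5 + 9.2 + 6.9 + 3.5) / 14 = 7.0214
σ̂ = R̄ / d₂ = 7.0214 / 3.078 = 2.2812

2.281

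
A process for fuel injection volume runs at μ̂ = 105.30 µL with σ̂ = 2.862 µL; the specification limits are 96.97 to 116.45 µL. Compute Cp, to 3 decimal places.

1.134

Cp = (USL − LSL) / (6σ̂) = (116.45 − 96.97) / (6 × 2.862) = 19.4800 / 17.1720 = 1.1344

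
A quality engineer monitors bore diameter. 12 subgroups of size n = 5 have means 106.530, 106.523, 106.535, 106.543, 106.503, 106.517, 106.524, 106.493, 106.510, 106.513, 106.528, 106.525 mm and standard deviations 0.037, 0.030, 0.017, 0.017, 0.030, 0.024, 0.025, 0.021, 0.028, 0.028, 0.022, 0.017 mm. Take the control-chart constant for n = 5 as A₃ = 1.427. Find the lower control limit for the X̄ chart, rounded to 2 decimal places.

106.49

X̄̄ = (106.530 + 106.523 + 106.535 + 106.543 + 106.503 + 106.517 + 106.524 + 106.493 + 106.510 + 106.513 + 106.528 + 106.525) / 12 = 106.5203
s̄ = (0.037 + 0.030 + 0.017 + 0.017 + 0.030 + 0.024 + 0.025 + 0.021 + 0.028 + 0.028 + 0.022 + 0.017) / 12 = 0.0247
LCL = X̄̄ − A₃·s̄ = 106.5203 − 1.427 × 0.0247 = 106.4851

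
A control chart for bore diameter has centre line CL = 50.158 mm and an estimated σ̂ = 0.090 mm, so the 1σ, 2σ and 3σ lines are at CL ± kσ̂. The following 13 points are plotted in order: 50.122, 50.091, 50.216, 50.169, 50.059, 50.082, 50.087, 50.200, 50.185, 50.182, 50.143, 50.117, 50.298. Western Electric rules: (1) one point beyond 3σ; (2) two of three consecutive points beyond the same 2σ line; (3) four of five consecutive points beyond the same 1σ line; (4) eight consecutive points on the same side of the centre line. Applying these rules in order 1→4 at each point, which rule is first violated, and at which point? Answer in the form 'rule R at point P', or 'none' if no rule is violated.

none

Zone of each point (C = within 1σ̂, B = 1σ̂–2σ̂, A = 2σ̂–3σ̂, * = beyond 3σ̂; sign = side of CL): 1:-C, 2:-C, 3:+C, 4:+C, 5:-B, 6:-C, 7:-C, 8:+C, 9:+C, 10:+C, 11:-C, 12:-C, 13:+B
No rule fires across all 13 points.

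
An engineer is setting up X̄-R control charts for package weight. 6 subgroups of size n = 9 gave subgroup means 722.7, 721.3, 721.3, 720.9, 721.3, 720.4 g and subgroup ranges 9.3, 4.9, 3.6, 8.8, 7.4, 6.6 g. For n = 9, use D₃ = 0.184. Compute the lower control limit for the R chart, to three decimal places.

R̄ = (9.3 + 4.9 + 3.6 + 8.8 + 7.4 + 6.6) / 6 = 40.6000 / 6 = 6.7667
LCL_R = D₃·R̄ = 0.184 × 6.7667 = 1.2451

1.245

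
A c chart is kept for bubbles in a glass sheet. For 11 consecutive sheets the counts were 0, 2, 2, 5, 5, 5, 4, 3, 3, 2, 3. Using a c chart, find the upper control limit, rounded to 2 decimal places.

8.37

c̄ = (0 + 2 + 2 + 5 + 5 + 5 + 4 + 3 + 3 + 2 + 3) / 11 = 34 / 11 = 3.0909
UCL = c̄ + 3√c̄ = 3.0909 + 3 × √3.0909 = 3.0909 + 3 × 1.7581 = 8.3652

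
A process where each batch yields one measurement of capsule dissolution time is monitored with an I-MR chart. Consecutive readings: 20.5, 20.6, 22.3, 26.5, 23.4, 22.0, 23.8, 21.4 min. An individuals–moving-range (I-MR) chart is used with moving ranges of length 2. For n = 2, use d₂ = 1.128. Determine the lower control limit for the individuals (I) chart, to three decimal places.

X̄ = (20.5 + 20.6 + 22.3 + 26.5 + 23.4 + 22.0 + 23.8 + 21.4) / 8 = 22.5625
Moving ranges: 0.1, 1.7, 4.2, 3.1, 1.4, 1.8, 2.4; M̄R̄ = 14.7000 / 7 = 2.1000
LCL = X̄ − 3·M̄R̄/d₂ = 22.5625 − 3 × 2.1000 / 1.128 = 16.9774

16.977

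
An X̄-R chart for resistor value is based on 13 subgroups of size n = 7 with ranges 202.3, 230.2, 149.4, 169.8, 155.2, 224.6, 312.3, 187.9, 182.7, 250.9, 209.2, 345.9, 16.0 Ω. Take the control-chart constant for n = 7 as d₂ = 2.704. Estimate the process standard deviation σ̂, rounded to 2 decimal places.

R̄ = (202.3 + 230.2 + 149.4 + 169.8 + 155.2 + 224.6 + 312.3 + 187.9 + 182.7 + 250.9 + 209.2 + 345.9 + 16.0) / 13 = 202.8000
σ̂ = R̄ / d₂ = 202.8000 / 2.704 = 75.0000

75.00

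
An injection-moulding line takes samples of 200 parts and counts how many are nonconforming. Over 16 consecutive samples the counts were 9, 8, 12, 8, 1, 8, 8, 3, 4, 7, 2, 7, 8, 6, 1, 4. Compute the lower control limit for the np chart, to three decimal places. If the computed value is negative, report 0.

0.000

p̄ = Σdᵢ / (k·n) = 96 / (16 × 200) = 0.03000
LCL = np̄ − 3·√(np̄(1−p̄)) = 6.0000 − 3 × 2.4125 = -1.2374 → 0 (negative, so LCL = 0)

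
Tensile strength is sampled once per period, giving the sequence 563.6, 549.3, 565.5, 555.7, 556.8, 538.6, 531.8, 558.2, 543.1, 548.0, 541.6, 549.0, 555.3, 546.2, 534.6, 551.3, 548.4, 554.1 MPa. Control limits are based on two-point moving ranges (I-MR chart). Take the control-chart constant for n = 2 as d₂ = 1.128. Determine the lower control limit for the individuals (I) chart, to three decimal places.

521.517

X̄ = (563.6 + 549.3 + 565.5 + 555.7 + 556.8 + 538.6 + 531.8 + 558.2 + 543.1 + 548.0 + 541.6 + 549.0 + 555.3 + 546.2 + 534.6 + 551.3 + 548.4 + 554.1) / 18 = 549.5056
Moving ranges: 14.3, 16.2, 9.8, 1.1, 18.2, 6.8, 26.4, 15.1, 4.9, 6.4, 7.4, 6.3, 9.1, 11.6, 16.7, 2.9, 5.7; M̄R̄ = 178.9000 / 17 = 10.5235
LCL = X̄ − 3·M̄R̄/d₂ = 549.5056 − 3 × 10.5235 / 1.128 = 521.5174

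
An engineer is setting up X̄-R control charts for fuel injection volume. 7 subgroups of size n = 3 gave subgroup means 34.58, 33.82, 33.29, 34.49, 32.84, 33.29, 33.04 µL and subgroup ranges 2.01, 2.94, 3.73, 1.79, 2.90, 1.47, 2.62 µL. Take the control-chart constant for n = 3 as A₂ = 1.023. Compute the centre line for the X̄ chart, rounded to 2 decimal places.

33.62

X̄̄ = (34.58 + 33.82 + 33.29 + 34.49 + 32.84 + 33.29 + 33.04) / 7 = 235.3500 / 7 = 33.6214
CL = X̄̄ = 33.6214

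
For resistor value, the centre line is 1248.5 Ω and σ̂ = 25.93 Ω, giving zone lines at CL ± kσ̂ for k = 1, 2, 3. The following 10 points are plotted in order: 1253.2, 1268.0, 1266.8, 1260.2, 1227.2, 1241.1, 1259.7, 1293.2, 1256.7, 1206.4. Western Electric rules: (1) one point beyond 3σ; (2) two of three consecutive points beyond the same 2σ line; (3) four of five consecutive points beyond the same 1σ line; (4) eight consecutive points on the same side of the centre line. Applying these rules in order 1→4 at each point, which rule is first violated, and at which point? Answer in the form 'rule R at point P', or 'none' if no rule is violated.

none

Zone of each point (C = within 1σ̂, B = 1σ̂–2σ̂, A = 2σ̂–3σ̂, * = beyond 3σ̂; sign = side of CL): 1:+C, 2:+C, 3:+C, 4:+C, 5:-C, 6:-C, 7:+C, 8:+B, 9:+C, 10:-B
No rule fires across all 10 points.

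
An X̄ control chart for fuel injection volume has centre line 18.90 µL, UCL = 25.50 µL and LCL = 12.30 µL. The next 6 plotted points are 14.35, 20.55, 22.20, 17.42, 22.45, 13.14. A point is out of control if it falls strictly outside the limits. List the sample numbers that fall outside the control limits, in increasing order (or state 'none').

All 6 points lie within [12.30, 25.50].

none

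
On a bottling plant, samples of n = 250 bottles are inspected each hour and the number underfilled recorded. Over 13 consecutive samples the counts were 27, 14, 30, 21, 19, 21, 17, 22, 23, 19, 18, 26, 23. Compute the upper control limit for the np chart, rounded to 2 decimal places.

p̄ = Σdᵢ / (k·n) = 280 / (13 × 250) = 0.08615
UCL = np̄ + 3·√(np̄(1−p̄)) = 21.5385 + 3 × √(21.5385×0.91385) = 21.5385 + 3 × 4.4365 = 34.8481

34.85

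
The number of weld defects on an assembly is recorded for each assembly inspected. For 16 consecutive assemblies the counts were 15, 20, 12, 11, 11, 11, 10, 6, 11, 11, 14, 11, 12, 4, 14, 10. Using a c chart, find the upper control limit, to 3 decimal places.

21.583

c̄ = (15 + 20 + 12 + 11 + 11 + 11 + 10 + 6 + 11 + 11 + 14 + 11 + 12 + 4 + 14 + 10) / 16 = 183 / 16 = 11.4375
UCL = c̄ + 3√c̄ = 11.4375 + 3 × √11.4375 = 11.4375 + 3 × 3.3819 = 21.5833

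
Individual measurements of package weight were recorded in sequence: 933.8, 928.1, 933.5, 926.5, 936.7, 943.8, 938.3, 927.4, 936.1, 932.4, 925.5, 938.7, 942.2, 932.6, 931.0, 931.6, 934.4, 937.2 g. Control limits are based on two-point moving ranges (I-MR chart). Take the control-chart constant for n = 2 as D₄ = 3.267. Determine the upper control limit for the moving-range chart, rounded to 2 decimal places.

20.22

Moving ranges: 5.7, 5.4, 7.0, 10.2, 7.1, 5.5, 10.9, 8.7, 3.7, 6.9, 13.2, 3.5, 9.6, 1.6, 0.6, 2.8, 2.8; M̄R̄ = 105.2000 / 17 = 6.1882
UCL_MR = D₄·M̄R̄ = 3.267 × 6.1882 = 20.2170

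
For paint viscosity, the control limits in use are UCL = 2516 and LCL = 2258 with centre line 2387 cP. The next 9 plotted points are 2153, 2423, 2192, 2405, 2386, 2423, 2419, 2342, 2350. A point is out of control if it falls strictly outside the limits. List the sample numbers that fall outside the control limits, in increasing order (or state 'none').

1, 3

Compare each point to [2258, 2516]: sample 1 = 2153 < LCL; sample 3 = 2192 < LCL.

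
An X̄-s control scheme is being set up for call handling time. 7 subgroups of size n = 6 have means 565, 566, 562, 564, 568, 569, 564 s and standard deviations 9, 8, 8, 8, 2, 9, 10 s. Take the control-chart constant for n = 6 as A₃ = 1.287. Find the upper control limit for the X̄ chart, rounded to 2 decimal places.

X̄̄ = (565 + 566 + 562 + 564 + 568 + 569 + 564) / 7 = 565.4286
s̄ = (9 + 8 + 8 + 8 + 2 + 9 + 10) / 7 = 7.7143
UCL = X̄̄ + A₃·s̄ = 565.4286 + 1.287 × 7.7143 = 575.3569

575.36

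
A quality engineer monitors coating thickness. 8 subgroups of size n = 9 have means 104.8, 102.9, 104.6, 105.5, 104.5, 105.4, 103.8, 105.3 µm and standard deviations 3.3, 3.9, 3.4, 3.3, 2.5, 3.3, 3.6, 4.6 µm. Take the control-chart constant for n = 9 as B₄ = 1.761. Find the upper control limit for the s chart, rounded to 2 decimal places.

6.14

s̄ = (3.3 + 3.9 + 3.4 + 3.3 + 2.5 + 3.3 + 3.6 + 4.6) / 8 = 3.4875
UCL_s = B₄·s̄ = 1.761 × 3.4875 = 6.1415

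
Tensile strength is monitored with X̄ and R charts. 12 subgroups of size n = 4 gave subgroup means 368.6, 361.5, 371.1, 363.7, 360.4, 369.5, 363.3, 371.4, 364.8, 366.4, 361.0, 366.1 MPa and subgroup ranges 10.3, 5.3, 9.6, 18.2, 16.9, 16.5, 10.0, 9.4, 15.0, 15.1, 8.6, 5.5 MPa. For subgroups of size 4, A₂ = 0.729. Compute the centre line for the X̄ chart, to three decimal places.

365.650

X̄̄ = (368.6 + 361.5 + 371.1 + 363.7 + 360.4 + 369.5 + 363.3 + 371.4 + 364.8 + 366.4 + 361.0 + 366.1) / 12 = 4387.8000 / 12 = 365.6500
CL = X̄̄ = 365.6500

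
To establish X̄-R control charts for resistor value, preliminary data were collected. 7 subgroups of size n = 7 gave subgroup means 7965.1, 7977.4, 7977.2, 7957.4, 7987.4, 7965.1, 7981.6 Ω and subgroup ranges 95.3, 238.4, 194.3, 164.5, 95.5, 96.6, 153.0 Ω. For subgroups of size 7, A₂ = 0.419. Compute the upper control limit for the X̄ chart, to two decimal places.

X̄̄ = (7965.1 + 7977.4 + 7977.2 + 7957.4 + 7987.4 + 7965.1 + 7981.6) / 7 = 55811.2000 / 7 = 7973.0286
R̄ = (95.3 + 238.4 + 194.3 + 164.5 + 95.5 + 96.6 + 153.0) / 7 = 1037.6000 / 7 = 148.2286
UCL = X̄̄ + A₂·R̄ = 7973.0286 + 0.419 × 148.2286 = 8035.1363

8035.14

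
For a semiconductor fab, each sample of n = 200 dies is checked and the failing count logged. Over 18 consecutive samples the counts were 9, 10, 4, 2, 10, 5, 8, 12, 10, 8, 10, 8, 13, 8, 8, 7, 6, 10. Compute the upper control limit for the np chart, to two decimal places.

p̄ = Σdᵢ / (k·n) = 148 / (18 × 200) = 0.04111
UCL = np̄ + 3·√(np̄(1−p̄)) = 8.2222 + 3 × √(8.2222×0.95889) = 8.2222 + 3 × 2.8079 = 16.6459

16.65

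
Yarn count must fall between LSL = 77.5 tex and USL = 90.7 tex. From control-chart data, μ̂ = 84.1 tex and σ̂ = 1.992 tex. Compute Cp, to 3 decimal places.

1.104

Cp = (USL − LSL) / (6σ̂) = (90.7 − 77.5) / (6 × 1.992) = 13.2000 / 11.9520 = 1.1044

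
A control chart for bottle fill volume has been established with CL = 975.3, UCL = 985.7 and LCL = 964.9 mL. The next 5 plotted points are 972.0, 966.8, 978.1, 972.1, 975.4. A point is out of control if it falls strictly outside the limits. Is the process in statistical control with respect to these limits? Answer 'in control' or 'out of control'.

in control

All 5 points lie within [964.9, 985.7].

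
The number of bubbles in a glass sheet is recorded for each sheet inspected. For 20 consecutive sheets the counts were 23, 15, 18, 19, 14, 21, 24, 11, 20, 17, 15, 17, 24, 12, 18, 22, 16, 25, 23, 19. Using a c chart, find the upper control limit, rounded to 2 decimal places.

31.61

c̄ = (23 + 15 + 18 + 19 + 14 + 21 + 24 + 11 + 20 + 17 + 15 + 17 + 24 + 12 + 18 + 22 + 16 + 25 + 23 + 19) / 20 = 373 / 20 = 18.6500
UCL = c̄ + 3√c̄ = 18.6500 + 3 × √18.6500 = 18.6500 + 3 × 4.3186 = 31.6057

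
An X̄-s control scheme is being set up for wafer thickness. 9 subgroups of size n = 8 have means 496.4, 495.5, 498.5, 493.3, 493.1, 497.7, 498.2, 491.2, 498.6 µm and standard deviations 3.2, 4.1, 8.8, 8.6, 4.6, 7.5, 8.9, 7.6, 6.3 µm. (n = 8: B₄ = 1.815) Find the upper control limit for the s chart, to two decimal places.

12.02

s̄ = (3.2 + 4.1 + 8.8 + 8.6 + 4.6 + 7.5 + 8.9 + 7.6 + 6.3) / 9 = 6.6222
UCL_s = B₄·s̄ = 1.815 × 6.6222 = 12.0193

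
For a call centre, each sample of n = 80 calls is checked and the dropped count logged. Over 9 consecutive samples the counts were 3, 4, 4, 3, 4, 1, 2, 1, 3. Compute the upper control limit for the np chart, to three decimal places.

7.690

p̄ = Σdᵢ / (k·n) = 25 / (9 × 80) = 0.03472
UCL = np̄ + 3·√(np̄(1−p̄)) = 2.7778 + 3 × √(2.7778×0.96528) = 2.7778 + 3 × 1.6375 = 7.6902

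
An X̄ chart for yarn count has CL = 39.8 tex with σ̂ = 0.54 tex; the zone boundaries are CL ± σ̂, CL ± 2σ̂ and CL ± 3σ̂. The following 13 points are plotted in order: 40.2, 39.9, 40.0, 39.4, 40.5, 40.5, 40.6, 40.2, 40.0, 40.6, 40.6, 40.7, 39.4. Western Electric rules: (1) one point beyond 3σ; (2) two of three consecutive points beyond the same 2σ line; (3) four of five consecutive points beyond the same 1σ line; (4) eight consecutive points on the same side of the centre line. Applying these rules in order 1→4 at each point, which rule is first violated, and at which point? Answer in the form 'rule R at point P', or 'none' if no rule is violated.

rule 4 at point 12

Zone of each point (C = within 1σ̂, B = 1σ̂–2σ̂, A = 2σ̂–3σ̂, * = beyond 3σ̂; sign = side of CL): 1:+C, 2:+C, 3:+C, 4:-C, 5:+B, 6:+B, 7:+B, 8:+C, 9:+C, 10:+B, 11:+B, 12:+B, 13:-C
Rule 4 (eight consecutive points on the same side of the centre line) is satisfied at point 12.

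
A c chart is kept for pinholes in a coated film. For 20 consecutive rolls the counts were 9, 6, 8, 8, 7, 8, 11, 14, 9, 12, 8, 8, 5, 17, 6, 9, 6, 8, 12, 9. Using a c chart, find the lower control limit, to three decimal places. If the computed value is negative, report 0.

c̄ = (9 + 6 + 8 + 8 + 7 + 8 + 11 + 14 + 9 + 12 + 8 + 8 + 5 + 17 + 6 + 9 + 6 + 8 + 12 + 9) / 20 = 180 / 20 = 9.0000
LCL = c̄ − 3√c̄ = 9.0000 − 3 × 3.0000 = 0.0000

0.000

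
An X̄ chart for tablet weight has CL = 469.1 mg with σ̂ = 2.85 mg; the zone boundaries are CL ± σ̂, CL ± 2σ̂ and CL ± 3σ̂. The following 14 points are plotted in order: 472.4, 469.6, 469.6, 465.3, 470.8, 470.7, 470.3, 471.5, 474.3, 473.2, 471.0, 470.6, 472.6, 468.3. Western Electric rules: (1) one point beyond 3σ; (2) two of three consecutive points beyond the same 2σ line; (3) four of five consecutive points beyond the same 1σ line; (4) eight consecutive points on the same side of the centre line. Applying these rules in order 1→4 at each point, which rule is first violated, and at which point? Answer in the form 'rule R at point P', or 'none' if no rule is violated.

Zone of each point (C = within 1σ̂, B = 1σ̂–2σ̂, A = 2σ̂–3σ̂, * = beyond 3σ̂; sign = side of CL): 1:+B, 2:+C, 3:+C, 4:-B, 5:+C, 6:+C, 7:+C, 8:+C, 9:+B, 10:+B, 11:+C, 12:+C, 13:+B, 14:-C
Rule 4 (eight consecutive points on the same side of the centre line) is satisfied at point 12.

rule 4 at point 12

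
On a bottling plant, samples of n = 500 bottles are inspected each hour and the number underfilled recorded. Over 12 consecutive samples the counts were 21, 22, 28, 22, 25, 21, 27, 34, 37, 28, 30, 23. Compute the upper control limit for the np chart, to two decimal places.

p̄ = Σdᵢ / (k·n) = 318 / (12 × 500) = 0.05300
UCL = np̄ + 3·√(np̄(1−p̄)) = 26.5000 + 3 × √(26.5000×0.94700) = 26.5000 + 3 × 5.0095 = 41.5286

41.53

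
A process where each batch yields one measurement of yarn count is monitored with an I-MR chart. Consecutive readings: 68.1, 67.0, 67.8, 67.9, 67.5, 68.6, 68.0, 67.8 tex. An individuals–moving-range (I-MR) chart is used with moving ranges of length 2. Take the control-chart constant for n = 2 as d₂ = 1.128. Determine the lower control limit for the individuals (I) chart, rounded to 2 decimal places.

66.20

X̄ = (68.1 + 67.0 + 67.8 + 67.9 + 67.5 + 68.6 + 68.0 + 67.8) / 8 = 67.8375
Moving ranges: 1.1, 0.8, 0.1, 0.4, 1.1, 0.6, 0.2; M̄R̄ = 4.3000 / 7 = 0.6143
LCL = X̄ − 3·M̄R̄/d₂ = 67.8375 − 3 × 0.6143 / 1.128 = 66.2038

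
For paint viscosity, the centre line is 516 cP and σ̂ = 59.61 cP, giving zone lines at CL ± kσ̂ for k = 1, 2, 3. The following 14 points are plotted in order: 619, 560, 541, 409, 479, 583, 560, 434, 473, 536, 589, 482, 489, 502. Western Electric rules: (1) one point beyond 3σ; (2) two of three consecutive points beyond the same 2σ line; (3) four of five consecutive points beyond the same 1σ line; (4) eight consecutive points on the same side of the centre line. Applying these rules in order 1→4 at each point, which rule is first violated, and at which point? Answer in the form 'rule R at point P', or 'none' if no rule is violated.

Zone of each point (C = within 1σ̂, B = 1σ̂–2σ̂, A = 2σ̂–3σ̂, * = beyond 3σ̂; sign = side of CL): 1:+B, 2:+C, 3:+C, 4:-B, 5:-C, 6:+B, 7:+C, 8:-B, 9:-C, 10:+C, 11:+B, 12:-C, 13:-C, 14:-C
No rule fires across all 14 points.

none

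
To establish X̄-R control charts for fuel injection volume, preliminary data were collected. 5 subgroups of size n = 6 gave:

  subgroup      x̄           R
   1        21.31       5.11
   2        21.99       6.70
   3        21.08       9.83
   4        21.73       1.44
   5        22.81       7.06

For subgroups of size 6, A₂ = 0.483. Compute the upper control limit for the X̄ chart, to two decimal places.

X̄̄ = (21.31 + 21.99 + 21.08 + 21.73 + 22.81) / 5 = 108.9200 / 5 = 21.7840
R̄ = (5.11 + 6.70 + 9.83 + 1.44 + 7.06) / 5 = 30.1400 / 5 = 6.0280
UCL = X̄̄ + A₂·R̄ = 21.7840 + 0.483 × 6.0280 = 24.6955

24.70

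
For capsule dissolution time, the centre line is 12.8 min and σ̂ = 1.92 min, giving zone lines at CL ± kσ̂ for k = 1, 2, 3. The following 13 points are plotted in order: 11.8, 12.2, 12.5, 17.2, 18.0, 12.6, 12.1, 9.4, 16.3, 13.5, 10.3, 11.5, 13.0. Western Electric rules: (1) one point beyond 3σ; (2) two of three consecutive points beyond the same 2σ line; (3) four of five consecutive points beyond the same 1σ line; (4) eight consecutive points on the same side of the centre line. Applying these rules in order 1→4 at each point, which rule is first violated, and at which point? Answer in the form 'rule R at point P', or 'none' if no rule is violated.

rule 2 at point 5

Zone of each point (C = within 1σ̂, B = 1σ̂–2σ̂, A = 2σ̂–3σ̂, * = beyond 3σ̂; sign = side of CL): 1:-C, 2:-C, 3:-C, 4:+A, 5:+A, 6:-C, 7:-C, 8:-B, 9:+B, 10:+C, 11:-B, 12:-C, 13:+C
Rule 2 (two of three consecutive points beyond the same 2σ limit) is satisfied at point 5.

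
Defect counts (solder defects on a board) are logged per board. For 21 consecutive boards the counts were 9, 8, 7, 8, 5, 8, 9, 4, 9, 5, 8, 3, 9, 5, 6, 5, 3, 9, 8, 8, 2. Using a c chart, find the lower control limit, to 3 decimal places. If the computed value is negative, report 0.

0.000

c̄ = (9 + 8 + 7 + 8 + 5 + 8 + 9 + 4 + 9 + 5 + 8 + 3 + 9 + 5 + 6 + 5 + 3 + 9 + 8 + 8 + 2) / 21 = 138 / 21 = 6.5714
LCL = c̄ − 3√c̄ = 6.5714 − 3 × 2.5635 = -1.1190 → 0 (cannot be negative)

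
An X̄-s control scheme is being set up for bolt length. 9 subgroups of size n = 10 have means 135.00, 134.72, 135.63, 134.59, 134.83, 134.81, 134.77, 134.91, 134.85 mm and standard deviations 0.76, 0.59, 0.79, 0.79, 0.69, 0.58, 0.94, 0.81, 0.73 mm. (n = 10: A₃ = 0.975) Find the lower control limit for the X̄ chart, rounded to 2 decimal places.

134.18

X̄̄ = (135.00 + 134.72 + 135.63 + 134.59 + 134.83 + 134.81 + 134.77 + 134.91 + 134.85) / 9 = 134.9011
s̄ = (0.76 + 0.59 + 0.79 + 0.79 + 0.69 + 0.58 + 0.94 + 0.81 + 0.73) / 9 = 0.7422
LCL = X̄̄ − A₃·s̄ = 134.9011 − 0.975 × 0.7422 = 134.1774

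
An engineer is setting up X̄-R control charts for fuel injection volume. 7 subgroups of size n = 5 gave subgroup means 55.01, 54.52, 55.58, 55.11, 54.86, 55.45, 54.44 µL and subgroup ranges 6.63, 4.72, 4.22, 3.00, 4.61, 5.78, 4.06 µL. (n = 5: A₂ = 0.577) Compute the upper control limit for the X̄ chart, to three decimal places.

X̄̄ = (55.01 + 54.52 + 55.58 + 55.11 + 54.86 + 55.45 + 54.44) / 7 = 384.9700 / 7 = 54.9957
R̄ = (6.63 + 4.72 + 4.22 + 3.00 + 4.61 + 5.78 + 4.06) / 7 = 33.0200 / 7 = 4.7171
UCL = X̄̄ + A₂·R̄ = 54.9957 + 0.577 × 4.7171 = 57.7175

57.718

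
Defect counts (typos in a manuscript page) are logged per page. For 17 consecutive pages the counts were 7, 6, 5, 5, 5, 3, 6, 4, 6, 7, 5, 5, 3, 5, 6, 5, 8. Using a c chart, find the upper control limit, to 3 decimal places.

12.294

c̄ = (7 + 6 + 5 + 5 + 5 + 3 + 6 + 4 + 6 + 7 + 5 + 5 + 3 + 5 + 6 + 5 + 8) / 17 = 91 / 17 = 5.3529
UCL = c̄ + 3√c̄ = 5.3529 + 3 × √5.3529 = 5.3529 + 3 × 2.3136 = 12.2939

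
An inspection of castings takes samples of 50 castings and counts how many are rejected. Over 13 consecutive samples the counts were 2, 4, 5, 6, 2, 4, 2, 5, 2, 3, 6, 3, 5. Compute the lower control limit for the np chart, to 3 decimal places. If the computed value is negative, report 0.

0.000

p̄ = Σdᵢ / (k·n) = 49 / (13 × 50) = 0.07538
LCL = np̄ − 3·√(np̄(1−p̄)) = 3.7692 − 3 × 1.8668 = -1.8313 → 0 (negative, so LCL = 0)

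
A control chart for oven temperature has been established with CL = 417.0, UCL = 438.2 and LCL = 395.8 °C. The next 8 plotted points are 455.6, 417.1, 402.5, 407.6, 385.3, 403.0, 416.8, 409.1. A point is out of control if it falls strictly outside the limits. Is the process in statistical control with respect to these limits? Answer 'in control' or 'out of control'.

Compare each point to [395.8, 438.2]: sample 1 = 455.6 > UCL; sample 5 = 385.3 < LCL.

out of control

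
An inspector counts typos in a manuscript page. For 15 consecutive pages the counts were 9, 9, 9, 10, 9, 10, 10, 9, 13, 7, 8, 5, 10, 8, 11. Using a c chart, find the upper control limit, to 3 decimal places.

c̄ = (9 + 9 + 9 + 10 + 9 + 10 + 10 + 9 + 13 + 7 + 8 + 5 + 10 + 8 + 11) / 15 = 137 / 15 = 9.1333
UCL = c̄ + 3√c̄ = 9.1333 + 3 × √9.1333 = 9.1333 + 3 × 3.0221 = 18.1998

18.200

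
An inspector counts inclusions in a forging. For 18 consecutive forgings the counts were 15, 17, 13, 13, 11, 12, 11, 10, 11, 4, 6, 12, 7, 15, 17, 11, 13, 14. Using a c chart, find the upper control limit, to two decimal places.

c̄ = (15 + 17 + 13 + 13 + 11 + 12 + 11 + 10 + 11 + 4 + 6 + 12 + 7 + 15 + 17 + 11 + 13 + 14) / 18 = 212 / 18 = 11.7778
UCL = c̄ + 3√c̄ = 11.7778 + 3 × √11.7778 = 11.7778 + 3 × 3.4319 = 22.0734

22.07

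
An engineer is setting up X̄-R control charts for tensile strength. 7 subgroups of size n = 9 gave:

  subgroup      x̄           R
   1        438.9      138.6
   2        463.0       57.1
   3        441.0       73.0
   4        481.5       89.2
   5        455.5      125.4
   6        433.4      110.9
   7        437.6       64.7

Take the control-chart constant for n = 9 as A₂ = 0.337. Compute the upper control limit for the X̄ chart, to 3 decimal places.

481.850

X̄̄ = (438.9 + 463.0 + 441.0 + 481.5 + 455.5 + 433.4 + 437.6) / 7 = 3150.9000 / 7 = 450.1286
R̄ = (138.6 + 57.1 + 73.0 + 89.2 + 125.4 + 110.9 + 64.7) / 7 = 658.9000 / 7 = 94.1286
UCL = X̄̄ + A₂·R̄ = 450.1286 + 0.337 × 94.1286 = 481.8499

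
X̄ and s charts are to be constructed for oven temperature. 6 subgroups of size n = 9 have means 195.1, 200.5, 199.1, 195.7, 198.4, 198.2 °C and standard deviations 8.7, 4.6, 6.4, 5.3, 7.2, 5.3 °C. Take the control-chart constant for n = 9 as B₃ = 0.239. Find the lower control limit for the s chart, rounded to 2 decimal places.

1.49

s̄ = (8.7 + 4.6 + 6.4 + 5.3 + 7.2 + 5.3) / 6 = 6.2500
LCL_s = B₃·s̄ = 0.239 × 6.2500 = 1.4937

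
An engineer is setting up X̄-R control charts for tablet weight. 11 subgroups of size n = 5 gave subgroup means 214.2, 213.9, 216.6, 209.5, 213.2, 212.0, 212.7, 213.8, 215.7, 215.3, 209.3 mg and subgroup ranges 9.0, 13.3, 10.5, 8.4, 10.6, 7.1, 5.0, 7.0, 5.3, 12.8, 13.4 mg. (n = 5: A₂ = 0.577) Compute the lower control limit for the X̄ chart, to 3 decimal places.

X̄̄ = (214.2 + 213.9 + 216.6 + 209.5 + 213.2 + 212.0 + 212.7 + 213.8 + 215.7 + 215.3 + 209.3) / 11 = 2346.2000 / 11 = 213.2909
R̄ = (9.0 + 13.3 + 10.5 + 8.4 + 10.6 + 7.1 + 5.0 + 7.0 + 5.3 + 12.8 + 13.4) / 11 = 102.4000 / 11 = 9.3091
LCL = X̄̄ − A₂·R̄ = 213.2909 − 0.577 × 9.3091 = 207.9196

207.920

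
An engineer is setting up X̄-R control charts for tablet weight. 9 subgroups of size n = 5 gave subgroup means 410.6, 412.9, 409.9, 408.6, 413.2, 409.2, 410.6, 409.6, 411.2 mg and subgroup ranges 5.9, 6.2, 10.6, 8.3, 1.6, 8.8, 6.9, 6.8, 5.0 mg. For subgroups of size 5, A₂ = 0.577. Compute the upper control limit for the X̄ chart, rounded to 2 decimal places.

414.50

X̄̄ = (410.6 + 412.9 + 409.9 + 408.6 + 413.2 + 409.2 + 410.6 + 409.6 + 411.2) / 9 = 3695.8000 / 9 = 410.6444
R̄ = (5.9 + 6.2 + 10.6 + 8.3 + 1.6 + 8.8 + 6.9 + 6.8 + 5.0) / 9 = 60.1000 / 9 = 6.6778
UCL = X̄̄ + A₂·R̄ = 410.6444 + 0.577 × 6.6778 = 414.4975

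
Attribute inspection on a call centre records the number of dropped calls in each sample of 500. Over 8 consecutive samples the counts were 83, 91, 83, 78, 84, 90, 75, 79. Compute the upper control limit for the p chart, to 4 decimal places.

0.2156

p̄ = Σdᵢ / (k·n) = 663 / (8 × 500) = 0.16575
UCL = p̄ + 3·√(p̄(1−p̄)/n) = 0.16575 + 3 × √(0.16575×0.83425/500) = 0.16575 + 3 × 0.01663 = 0.21564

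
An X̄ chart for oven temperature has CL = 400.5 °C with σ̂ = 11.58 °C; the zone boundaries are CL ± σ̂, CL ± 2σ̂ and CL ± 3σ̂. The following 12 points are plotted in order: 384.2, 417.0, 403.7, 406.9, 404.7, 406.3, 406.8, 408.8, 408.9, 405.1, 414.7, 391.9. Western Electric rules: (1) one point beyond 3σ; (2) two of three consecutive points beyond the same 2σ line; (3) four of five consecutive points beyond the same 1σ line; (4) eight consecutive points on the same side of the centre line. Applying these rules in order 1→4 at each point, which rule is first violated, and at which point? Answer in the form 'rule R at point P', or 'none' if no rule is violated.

rule 4 at point 9

Zone of each point (C = within 1σ̂, B = 1σ̂–2σ̂, A = 2σ̂–3σ̂, * = beyond 3σ̂; sign = side of CL): 1:-B, 2:+B, 3:+C, 4:+C, 5:+C, 6:+C, 7:+C, 8:+C, 9:+C, 10:+C, 11:+B, 12:-C
Rule 4 (eight consecutive points on the same side of the centre line) is satisfied at point 9.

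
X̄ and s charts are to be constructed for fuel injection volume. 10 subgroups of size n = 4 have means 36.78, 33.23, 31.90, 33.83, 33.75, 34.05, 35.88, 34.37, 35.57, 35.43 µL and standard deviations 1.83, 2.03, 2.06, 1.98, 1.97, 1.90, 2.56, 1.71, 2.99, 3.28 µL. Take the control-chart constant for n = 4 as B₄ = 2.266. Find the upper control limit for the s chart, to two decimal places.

5.06

s̄ = (1.83 + 2.03 + 2.06 + 1.98 + 1.97 + 1.90 + 2.56 + 1.71 + 2.99 + 3.28) / 10 = 2.2310
UCL_s = B₄·s̄ = 2.266 × 2.2310 = 5.0554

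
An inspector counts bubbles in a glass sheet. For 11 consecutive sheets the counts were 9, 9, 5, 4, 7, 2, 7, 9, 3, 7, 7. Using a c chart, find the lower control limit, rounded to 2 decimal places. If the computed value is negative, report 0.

0.00

c̄ = (9 + 9 + 5 + 4 + 7 + 2 + 7 + 9 + 3 + 7 + 7) / 11 = 69 / 11 = 6.2727
LCL = c̄ − 3√c̄ = 6.2727 − 3 × 2.5045 = -1.2409 → 0 (cannot be negative)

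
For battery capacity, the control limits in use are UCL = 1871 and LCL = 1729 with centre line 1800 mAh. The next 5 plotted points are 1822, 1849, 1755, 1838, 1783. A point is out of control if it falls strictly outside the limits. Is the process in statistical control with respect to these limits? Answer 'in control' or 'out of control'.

All 5 points lie within [1729, 1871].

in control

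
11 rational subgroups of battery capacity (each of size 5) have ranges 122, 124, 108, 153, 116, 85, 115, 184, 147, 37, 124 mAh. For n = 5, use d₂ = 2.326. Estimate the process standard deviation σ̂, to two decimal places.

R̄ = (122 + 124 + 108 + 153 + 116 + 85 + 115 + 184 + 147 + 37 + 124) / 11 = 119.5455
σ̂ = R̄ / d₂ = 119.5455 / 2.326 = 51.3953

51.40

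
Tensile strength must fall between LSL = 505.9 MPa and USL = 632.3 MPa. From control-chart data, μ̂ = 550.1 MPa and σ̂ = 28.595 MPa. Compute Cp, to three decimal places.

0.737

Cp = (USL − LSL) / (6σ̂) = (632.3 − 505.9) / (6 × 28.595) = 126.4000 / 171.5700 = 0.7367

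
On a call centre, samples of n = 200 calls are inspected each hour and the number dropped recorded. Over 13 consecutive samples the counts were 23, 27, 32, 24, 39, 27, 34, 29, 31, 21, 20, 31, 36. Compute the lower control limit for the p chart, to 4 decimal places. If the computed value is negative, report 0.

0.0694

p̄ = Σdᵢ / (k·n) = 374 / (13 × 200) = 0.14385
LCL = p̄ − 3·√(p̄(1−p̄)/n) = 0.14385 − 3 × 0.02481 = 0.06940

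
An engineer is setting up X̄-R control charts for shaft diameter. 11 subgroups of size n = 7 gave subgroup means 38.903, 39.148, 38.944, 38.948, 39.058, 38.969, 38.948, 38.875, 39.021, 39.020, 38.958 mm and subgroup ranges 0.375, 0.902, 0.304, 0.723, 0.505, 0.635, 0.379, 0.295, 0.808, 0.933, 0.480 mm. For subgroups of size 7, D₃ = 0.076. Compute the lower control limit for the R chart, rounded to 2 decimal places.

R̄ = (0.375 + 0.902 + 0.304 + 0.723 + 0.505 + 0.635 + 0.379 + 0.295 + 0.808 + 0.933 + 0.480) / 11 = 6.3390 / 11 = 0.5763
LCL_R = D₃·R̄ = 0.076 × 0.5763 = 0.0438

0.04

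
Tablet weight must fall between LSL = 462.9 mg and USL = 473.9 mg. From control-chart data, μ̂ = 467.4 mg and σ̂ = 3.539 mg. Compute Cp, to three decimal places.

0.518

Cp = (USL − LSL) / (6σ̂) = (473.9 − 462.9) / (6 × 3.539) = 11.0000 / 21.2340 = 0.5180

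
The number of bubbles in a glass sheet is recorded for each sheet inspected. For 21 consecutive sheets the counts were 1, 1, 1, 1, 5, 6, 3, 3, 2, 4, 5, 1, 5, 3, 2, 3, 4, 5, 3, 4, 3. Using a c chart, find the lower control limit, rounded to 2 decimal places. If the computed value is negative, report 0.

c̄ = (1 + 1 + 1 + 1 + 5 + 6 + 3 + 3 + 2 + 4 + 5 + 1 + 5 + 3 + 2 + 3 + 4 + 5 + 3 + 4 + 3) / 21 = 65 / 21 = 3.0952
LCL = c̄ − 3√c̄ = 3.0952 − 3 × 1.7593 = -2.1827 → 0 (cannot be negative)

0.00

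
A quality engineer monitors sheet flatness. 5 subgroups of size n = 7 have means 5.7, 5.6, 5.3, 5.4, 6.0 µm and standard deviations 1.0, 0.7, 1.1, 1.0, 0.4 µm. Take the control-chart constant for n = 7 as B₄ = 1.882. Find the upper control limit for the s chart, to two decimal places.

1.58

s̄ = (1.0 + 0.7 + 1.1 + 1.0 + 0.4) / 5 = 0.8400
UCL_s = B₄·s̄ = 1.882 × 0.8400 = 1.5809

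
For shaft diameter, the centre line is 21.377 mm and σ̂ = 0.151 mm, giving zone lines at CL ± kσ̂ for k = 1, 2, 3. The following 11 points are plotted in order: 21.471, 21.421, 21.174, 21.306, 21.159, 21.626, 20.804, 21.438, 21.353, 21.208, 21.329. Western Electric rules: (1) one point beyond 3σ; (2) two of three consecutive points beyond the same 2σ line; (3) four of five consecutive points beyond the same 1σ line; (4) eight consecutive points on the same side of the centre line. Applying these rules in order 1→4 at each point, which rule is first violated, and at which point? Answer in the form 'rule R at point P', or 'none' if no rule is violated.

rule 1 at point 7

Zone of each point (C = within 1σ̂, B = 1σ̂–2σ̂, A = 2σ̂–3σ̂, * = beyond 3σ̂; sign = side of CL): 1:+C, 2:+C, 3:-B, 4:-C, 5:-B, 6:+B, 7:-*, 8:+C, 9:-C, 10:-B, 11:-C
Rule 1 (one point beyond the 3σ limits) is satisfied at point 7.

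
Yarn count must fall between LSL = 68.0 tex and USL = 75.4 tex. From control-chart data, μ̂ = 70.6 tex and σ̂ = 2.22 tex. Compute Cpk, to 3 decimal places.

0.390

Cpu = (USL − μ̂) / (3σ̂) = (75.4 − 70.6) / (3 × 2.22) = 0.7207; Cpl = (μ̂ − LSL) / (3σ̂) = (70.6 − 68.0) / (3 × 2.22) = 0.3904; Cpk = min(Cpu, Cpl) = 0.3904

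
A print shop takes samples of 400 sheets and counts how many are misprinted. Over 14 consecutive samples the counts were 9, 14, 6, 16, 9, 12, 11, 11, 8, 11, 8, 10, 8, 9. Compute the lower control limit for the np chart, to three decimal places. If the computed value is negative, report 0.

p̄ = Σdᵢ / (k·n) = 142 / (14 × 400) = 0.02536
LCL = np̄ − 3·√(np̄(1−p̄)) = 10.1429 − 3 × 3.1441 = 0.7104

0.710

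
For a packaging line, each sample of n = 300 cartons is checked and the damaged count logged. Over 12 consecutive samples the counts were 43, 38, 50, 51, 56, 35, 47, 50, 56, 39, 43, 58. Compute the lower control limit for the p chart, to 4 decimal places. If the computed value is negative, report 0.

0.0942

p̄ = Σdᵢ / (k·n) = 566 / (12 × 300) = 0.15722
LCL = p̄ − 3·√(p̄(1−p̄)/n) = 0.15722 − 3 × 0.02102 = 0.09417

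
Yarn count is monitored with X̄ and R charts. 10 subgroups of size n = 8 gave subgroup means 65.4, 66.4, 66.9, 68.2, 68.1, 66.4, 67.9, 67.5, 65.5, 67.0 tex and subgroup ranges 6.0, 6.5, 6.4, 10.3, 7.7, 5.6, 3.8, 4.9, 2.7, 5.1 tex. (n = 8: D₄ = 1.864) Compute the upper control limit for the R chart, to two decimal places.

11.00

R̄ = (6.0 + 6.5 + 6.4 + 10.3 + 7.7 + 5.6 + 3.8 + 4.9 + 2.7 + 5.1) / 10 = 59.0000 / 10 = 5.9000
UCL_R = D₄·R̄ = 1.864 × 5.9000 = 10.9976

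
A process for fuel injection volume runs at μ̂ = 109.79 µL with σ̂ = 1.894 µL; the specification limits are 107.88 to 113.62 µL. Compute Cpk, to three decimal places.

Cpu = (USL − μ̂) / (3σ̂) = (113.62 − 109.79) / (3 × 1.894) = 0.6741; Cpl = (μ̂ − LSL) / (3σ̂) = (109.79 − 107.88) / (3 × 1.894) = 0.3361; Cpk = min(Cpu, Cpl) = 0.3361

0.336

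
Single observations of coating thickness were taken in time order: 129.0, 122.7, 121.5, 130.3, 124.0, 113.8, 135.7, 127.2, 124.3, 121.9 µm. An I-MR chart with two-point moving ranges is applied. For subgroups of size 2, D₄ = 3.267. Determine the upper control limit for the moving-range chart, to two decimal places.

Moving ranges: 6.3, 1.2, 8.8, 6.3, 10.2, 21.9, 8.5, 2.9, 2.4; M̄R̄ = 68.5000 / 9 = 7.6111
UCL_MR = D₄·M̄R̄ = 3.267 × 7.6111 = 24.8655

24.87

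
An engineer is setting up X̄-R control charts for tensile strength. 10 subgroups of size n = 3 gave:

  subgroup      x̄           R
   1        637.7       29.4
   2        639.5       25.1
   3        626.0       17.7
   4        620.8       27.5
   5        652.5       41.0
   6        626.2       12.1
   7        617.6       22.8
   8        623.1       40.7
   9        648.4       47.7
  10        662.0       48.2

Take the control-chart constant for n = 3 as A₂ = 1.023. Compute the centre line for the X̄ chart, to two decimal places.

635.38

X̄̄ = (637.7 + 639.5 + 626.0 + 620.8 + 652.5 + 626.2 + 617.6 + 623.1 + 648.4 + 662.0) / 10 = 6353.8000 / 10 = 635.3800
CL = X̄̄ = 635.3800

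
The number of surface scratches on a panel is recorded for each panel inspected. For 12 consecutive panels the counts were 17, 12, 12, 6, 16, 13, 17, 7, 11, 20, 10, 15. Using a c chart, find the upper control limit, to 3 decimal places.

c̄ = (17 + 12 + 12 + 6 + 16 + 13 + 17 + 7 + 11 + 20 + 10 + 15) / 12 = 156 / 12 = 13.0000
UCL = c̄ + 3√c̄ = 13.0000 + 3 × √13.0000 = 13.0000 + 3 × 3.6056 = 23.8167

23.817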